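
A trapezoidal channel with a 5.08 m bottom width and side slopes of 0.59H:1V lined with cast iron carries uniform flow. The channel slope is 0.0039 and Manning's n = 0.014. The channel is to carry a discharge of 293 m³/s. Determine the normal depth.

y_n = 4.75 m

Manning's equation rearranged: A R^(2/3) = nQ / (1·√S) = 0.014 × 293 / (√0.0039) = 65.68.
Try y = 5.23 m: A R^(2/3) = 78.23 — high.
Try y = 3.96 m: A R^(2/3) = 47.51 — low.
Try y = 4.75 m: A R^(2/3) = 65.69 — ≈ 65.68.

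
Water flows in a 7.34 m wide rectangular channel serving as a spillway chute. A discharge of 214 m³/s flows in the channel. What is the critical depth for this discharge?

y_c = 4.43 m

For a rectangular channel, critical depth y_c = (q²/g)^(1/3) where q = Q/b = 214/7.34 = 29.16 m²/s.
So y_c = (29.16²/9.81)^(1/3) = 4.43 m.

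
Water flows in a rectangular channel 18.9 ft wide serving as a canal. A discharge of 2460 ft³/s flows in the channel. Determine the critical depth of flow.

y_c = 8.07 ft

For a rectangular channel, critical depth y_c = (q²/g)^(1/3) where q = Q/b = 2460/18.9 = 130.2 ft²/s.
So y_c = (130.2²/32.2)^(1/3) = 8.07 ft.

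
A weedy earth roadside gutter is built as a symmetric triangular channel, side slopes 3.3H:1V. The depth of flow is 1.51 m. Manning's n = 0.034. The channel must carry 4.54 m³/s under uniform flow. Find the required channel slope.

For a triangular section with side slope z = 3.3: A = zy² = 3.3×1.51² = 7.524 m²; P = 2y√(1+z²) = 2×1.51×3.448 = 10.41 m.
Hydraulic radius R = A/P = 7.524/10.41 = 0.7226 m.
From Manning's equation, S = [nQ / (1 A R^(2/3))]² = [0.034 × 4.54 / (1 × 7.524 × 0.7226^(2/3))]² = 0.000649.

S = 0.000649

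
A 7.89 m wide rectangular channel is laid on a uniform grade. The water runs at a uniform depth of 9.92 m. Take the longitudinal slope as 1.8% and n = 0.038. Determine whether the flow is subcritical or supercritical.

Flow area A = b·y = 7.89 × 9.92 = 78.27 m². Wetted perimeter P = b + 2y = 7.89 + 2×9.92 = 27.73 m.
Hydraulic radius R = A/P = 78.27/27.73 = 2.823 m.
V = (1/n) R^(2/3) √S = (1/0.038) × 2.823^(2/3) × √0.018 = 7.051 m/s. Hydraulic depth D_h = A/T = 78.27/7.89 = 9.92 m.
Froude number Fr = V/√(g·D_h) = 7.051/√(9.81×9.92) = 0.715, which is less than 1, so the flow is subcritical.

subcritical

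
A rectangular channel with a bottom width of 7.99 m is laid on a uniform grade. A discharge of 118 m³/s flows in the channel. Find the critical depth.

For a rectangular channel, critical depth y_c = (q²/g)^(1/3) where q = Q/b = 118/7.99 = 14.77 m²/s.
So y_c = (14.77²/9.81)^(1/3) = 2.81 m.

y_c = 2.81 m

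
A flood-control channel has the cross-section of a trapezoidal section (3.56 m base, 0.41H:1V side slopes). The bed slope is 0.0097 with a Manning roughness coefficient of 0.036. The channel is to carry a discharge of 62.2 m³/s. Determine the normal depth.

Manning's equation rearranged: A R^(2/3) = nQ / (1·√S) = 0.036 × 62.2 / (√0.0097) = 22.74.
Try y = 4.27 m: A R^(2/3) = 33.22 — too large.
Try y = 2.61 m: A R^(2/3) = 14.49 — too small.
Try y = 3.42 m: A R^(2/3) = 22.72 — ≈ 22.74.

y_n = 3.42 m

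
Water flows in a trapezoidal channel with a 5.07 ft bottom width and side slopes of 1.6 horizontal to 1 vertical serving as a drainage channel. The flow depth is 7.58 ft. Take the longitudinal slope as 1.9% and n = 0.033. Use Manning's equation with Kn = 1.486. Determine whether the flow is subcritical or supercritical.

supercritical

With bottom width b = 5.07 ft and side slope z = 1.6: A = (b + zy)y = (5.07 + 1.6×7.58)×7.58 = 130.4 ft²; P = b + 2y√(1+z²) = 5.07 + 2×7.58×1.887 = 33.67 ft.
Hydraulic radius R = A/P = 130.4/33.67 = 3.871 ft.
V = (1.486/n) R^(2/3) √S = (1.486/0.033) × 3.871^(2/3) × √0.019 = 15.3 ft/s. Hydraulic depth D_h = A/T = 130.4/29.33 = 4.445 ft.
Froude number Fr = V/√(g·D_h) = 15.3/√(32.2×4.445) = 1.28, which is greater than 1, so the flow is supercritical.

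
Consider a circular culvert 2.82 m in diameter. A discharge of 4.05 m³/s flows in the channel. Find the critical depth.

At critical depth, Q² T / (g A³) = 1, i.e. A³/T = Q²/g = 4.05²/9.81 = 1.672.
Trying y = 0.96 m: A³/T = 2.47 — high.
Trying y = 0.755 m: A³/T = 0.9734 — low.
Trying y = 0.868 m: A³/T = 1.673 — ≈ 1.672.

y_c = 0.868 m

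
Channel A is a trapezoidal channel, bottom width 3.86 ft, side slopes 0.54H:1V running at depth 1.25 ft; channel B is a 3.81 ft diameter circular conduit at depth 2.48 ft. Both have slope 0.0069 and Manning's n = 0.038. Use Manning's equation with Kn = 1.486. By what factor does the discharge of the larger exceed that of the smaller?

1.65

Channel A: With bottom width b = 3.86 ft and side slope z = 0.54: A = (b + zy)y = (3.86 + 0.54×1.25)×1.25 = 5.669 ft²; P = b + 2y√(1+z²) = 3.86 + 2×1.25×1.136 = 6.701 ft. Hydraulic radius R = A/P = 5.669/6.701 = 0.8459 ft. Q_A = (1.486/0.038)·5.669·0.8459^(2/3)·√0.0069 = 16.47 ft³/s.
Channel B: For a circular section of diameter D = 3.81 ft at depth y = 2.48 ft, the central angle is θ = 2 arccos(1 − 2y/D) = 3.755 rad. Then A = (D²/8)(θ − sin θ) = 7.857 ft² and P = Dθ/2 = 7.153 ft. Hydraulic radius R = A/P = 7.857/7.153 = 1.098 ft. Q_B = (1.486/0.038)·7.857·1.098^(2/3)·√0.0069 = 27.17 ft³/s.
The larger discharge is 27.17 ft³/s and the smaller is 16.47 ft³/s; the ratio is 1.65.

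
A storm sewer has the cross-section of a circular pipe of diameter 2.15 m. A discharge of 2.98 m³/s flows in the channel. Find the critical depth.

y_c = 0.802 m

At critical depth, Q² T / (g A³) = 1, i.e. A³/T = Q²/g = 2.98²/9.81 = 0.9052.
At y = 0.591 m: A³/T = 0.2778 — short.
At y = 0.906 m: A³/T = 1.446 — over.
At y = 0.802 m: A³/T = 0.9051 — ≈ 0.9052.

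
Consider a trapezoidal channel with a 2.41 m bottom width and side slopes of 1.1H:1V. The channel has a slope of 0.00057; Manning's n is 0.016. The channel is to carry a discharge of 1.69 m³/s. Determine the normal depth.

Manning's equation rearranged: A R^(2/3) = nQ / (1·√S) = 0.016 × 1.69 / (√0.00057) = 1.133.
Try y = 0.46 m: A R^(2/3) = 0.6726 — low.
Try y = 0.678 m: A R^(2/3) = 1.318 — high.
Try y = 0.622 m: A R^(2/3) = 1.133 — close enough.

y_n = 0.622 m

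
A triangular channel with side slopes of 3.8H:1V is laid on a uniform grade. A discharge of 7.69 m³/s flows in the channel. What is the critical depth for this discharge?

y_c = 0.965 m

At critical depth, Q² T / (g A³) = 1, i.e. A³/T = Q²/g = 7.69²/9.81 = 6.028.
Trying y = 0.779 m: A³/T = 2.071 — low.
Trying y = 1.09 m: A³/T = 11.11 — high.
Trying y = 0.965 m: A³/T = 6.042 — close enough.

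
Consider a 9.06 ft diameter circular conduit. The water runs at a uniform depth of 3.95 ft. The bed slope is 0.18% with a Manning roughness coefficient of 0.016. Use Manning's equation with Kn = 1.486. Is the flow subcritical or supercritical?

For a circular section of diameter D = 9.06 ft at depth y = 3.95 ft, the central angle is θ = 2 arccos(1 − 2y/D) = 2.885 rad. Then A = (D²/8)(θ − sin θ) = 26.99 ft² and P = Dθ/2 = 13.07 ft.
Hydraulic radius R = A/P = 26.99/13.07 = 2.066 ft.
V = (1.486/n) R^(2/3) √S = (1.486/0.016) × 2.066^(2/3) × √0.0018 = 6.391 ft/s. Hydraulic depth D_h = A/T = 26.99/8.985 = 3.004 ft.
Froude number Fr = V/√(g·D_h) = 6.391/√(32.2×3.004) = 0.65, which is less than 1, so the flow is subcritical.

subcritical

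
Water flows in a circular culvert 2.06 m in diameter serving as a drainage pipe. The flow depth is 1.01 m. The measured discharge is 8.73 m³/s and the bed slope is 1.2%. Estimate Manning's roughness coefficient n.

For a circular section of diameter D = 2.06 m at depth y = 1.01 m, the central angle is θ = 2 arccos(1 − 2y/D) = 3.103 rad. Then A = (D²/8)(θ − sin θ) = 1.625 m² and P = Dθ/2 = 3.196 m.
Hydraulic radius R = A/P = 1.625/3.196 = 0.5086 m.
Rearranging Manning's equation: n = (1/Q) A R^(2/3) S^(1/2) = (1/8.73) × 1.625 × 0.5086^(2/3) × √0.012 = 0.013.

n = 0.013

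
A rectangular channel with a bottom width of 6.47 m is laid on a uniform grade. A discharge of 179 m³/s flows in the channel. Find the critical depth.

y_c = 4.27 m

For a rectangular channel, critical depth y_c = (q²/g)^(1/3) where q = Q/b = 179/6.47 = 27.67 m²/s.
So y_c = (27.67²/9.81)^(1/3) = 4.27 m.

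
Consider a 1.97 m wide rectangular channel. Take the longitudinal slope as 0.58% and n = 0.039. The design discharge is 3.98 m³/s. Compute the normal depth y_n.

y_n = 1.47 m

Manning's equation rearranged: A R^(2/3) = nQ / (1·√S) = 0.039 × 3.98 / (√0.0058) = 2.038.
At y = 1.72 m: A R^(2/3) = 2.48 — high.
At y = 1.47 m: A R^(2/3) = 2.037 — matches.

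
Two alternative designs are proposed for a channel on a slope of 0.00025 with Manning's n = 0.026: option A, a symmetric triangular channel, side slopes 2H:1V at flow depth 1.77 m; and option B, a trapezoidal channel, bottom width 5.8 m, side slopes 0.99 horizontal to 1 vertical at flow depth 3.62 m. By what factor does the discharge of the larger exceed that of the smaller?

Channel A: For a triangular section with side slope z = 2: A = zy² = 2×1.77² = 6.266 m²; P = 2y√(1+z²) = 2×1.77×2.236 = 7.916 m. Hydraulic radius R = A/P = 6.266/7.916 = 0.7916 m. Q_A = (1/0.026)·6.266·0.7916^(2/3)·√0.00025 = 3.261 m³/s.
Channel B: With bottom width b = 5.8 m and side slope z = 0.99: A = (b + zy)y = (5.8 + 0.99×3.62)×3.62 = 33.97 m²; P = b + 2y√(1+z²) = 5.8 + 2×3.62×1.407 = 15.99 m. Hydraulic radius R = A/P = 33.97/15.99 = 2.125 m. Q_B = (1/0.026)·33.97·2.125^(2/3)·√0.00025 = 34.14 m³/s.
The larger discharge is 34.14 m³/s and the smaller is 3.261 m³/s; the ratio is 10.5.

10.5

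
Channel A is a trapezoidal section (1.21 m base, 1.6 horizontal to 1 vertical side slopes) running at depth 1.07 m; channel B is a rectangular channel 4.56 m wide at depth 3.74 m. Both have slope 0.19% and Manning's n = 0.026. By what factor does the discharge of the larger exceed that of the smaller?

Channel A: With bottom width b = 1.21 m and side slope z = 1.6: A = (b + zy)y = (1.21 + 1.6×1.07)×1.07 = 3.127 m²; P = b + 2y√(1+z²) = 1.21 + 2×1.07×1.887 = 5.248 m. Hydraulic radius R = A/P = 3.127/5.248 = 0.5958 m. Q_A = (1/0.026)·3.127·0.5958^(2/3)·√0.0019 = 3.711 m³/s.
Channel B: Flow area A = b·y = 4.56 × 3.74 = 17.05 m². Wetted perimeter P = b + 2y = 4.56 + 2×3.74 = 12.04 m. Hydraulic radius R = A/P = 17.05/12.04 = 1.416 m. Q_B = (1/0.026)·17.05·1.416^(2/3)·√0.0019 = 36.06 m³/s.
The larger discharge is 36.06 m³/s and the smaller is 3.711 m³/s; the ratio is 9.72.

9.72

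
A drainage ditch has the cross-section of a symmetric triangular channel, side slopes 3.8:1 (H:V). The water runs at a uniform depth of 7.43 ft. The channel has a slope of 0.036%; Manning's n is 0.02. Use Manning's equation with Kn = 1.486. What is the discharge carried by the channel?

Q = 694 ft³/s

For a triangular section with side slope z = 3.8: A = zy² = 3.8×7.43² = 209.8 ft²; P = 2y√(1+z²) = 2×7.43×3.929 = 58.39 ft.
Hydraulic radius R = A/P = 209.8/58.39 = 3.593 ft.
Manning's equation: Q = (1.486/n) A R^(2/3) S^(1/2) = (1.486/0.02) × 209.8 × 3.593^(2/3) × 0.00036^(1/2) = 694 ft³/s.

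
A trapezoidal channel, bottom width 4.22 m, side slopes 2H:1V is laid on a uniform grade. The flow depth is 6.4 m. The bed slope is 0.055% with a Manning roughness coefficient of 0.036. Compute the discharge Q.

With bottom width b = 4.22 m and side slope z = 2: A = (b + zy)y = (4.22 + 2×6.4)×6.4 = 108.9 m²; P = b + 2y√(1+z²) = 4.22 + 2×6.4×2.236 = 32.84 m.
Hydraulic radius R = A/P = 108.9/32.84 = 3.317 m.
Manning's equation: Q = (1/n) A R^(2/3) S^(1/2) = (1/0.036) × 108.9 × 3.317^(2/3) × 0.00055^(1/2) = 158 m³/s.

Q = 158 m³/s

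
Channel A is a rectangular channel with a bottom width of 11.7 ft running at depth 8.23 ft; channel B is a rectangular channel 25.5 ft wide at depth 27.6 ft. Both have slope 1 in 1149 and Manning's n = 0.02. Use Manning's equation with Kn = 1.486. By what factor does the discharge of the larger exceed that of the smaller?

Channel A: Flow area A = b·y = 11.7 × 8.23 = 96.29 ft². Wetted perimeter P = b + 2y = 11.7 + 2×8.23 = 28.16 ft. Hydraulic radius R = A/P = 96.29/28.16 = 3.419 ft. Q_A = (1.486/0.02)·96.29·3.419^(2/3)·√0.0008703 = 479.1 ft³/s.
Channel B: Flow area A = b·y = 25.5 × 27.6 = 703.8 ft². Wetted perimeter P = b + 2y = 25.5 + 2×27.6 = 80.7 ft. Hydraulic radius R = A/P = 703.8/80.7 = 8.721 ft. Q_B = (1.486/0.02)·703.8·8.721^(2/3)·√0.0008703 = 6536 ft³/s.
The larger discharge is 6536 ft³/s and the smaller is 479.1 ft³/s; the ratio is 13.6.

13.6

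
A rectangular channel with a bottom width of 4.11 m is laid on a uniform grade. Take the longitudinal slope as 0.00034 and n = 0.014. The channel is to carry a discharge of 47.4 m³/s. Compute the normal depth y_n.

Manning's equation rearranged: A R^(2/3) = nQ / (1·√S) = 0.014 × 47.4 / (√0.00034) = 35.99.
Try y = 8.04 m: A R^(2/3) = 45.89 — high.
Try y = 4.52 m: A R^(2/3) = 23.39 — low.
Try y = 6.51 m: A R^(2/3) = 36.02 — close enough.

y_n = 6.51 m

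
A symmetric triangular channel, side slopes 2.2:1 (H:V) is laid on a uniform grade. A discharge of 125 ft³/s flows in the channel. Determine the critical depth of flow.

y_c = 2.89 ft

At critical depth, Q² T / (g A³) = 1, i.e. A³/T = Q²/g = 125²/32.2 = 485.2.
At y = 2.41 ft: A³/T = 196.7 — too small.
At y = 3.4 ft: A³/T = 1100 — too large.
At y = 2.89 ft: A³/T = 487.9 — close enough.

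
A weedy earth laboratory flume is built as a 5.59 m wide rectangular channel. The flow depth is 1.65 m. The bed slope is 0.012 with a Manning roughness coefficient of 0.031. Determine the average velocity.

V = 3.62 m/s

Flow area A = b·y = 5.59 × 1.65 = 9.223 m². Wetted perimeter P = b + 2y = 5.59 + 2×1.65 = 8.89 m.
Hydraulic radius R = A/P = 9.223/8.89 = 1.038 m.
From Manning's equation, V = (1/n) R^(2/3) S^(1/2) = (1/0.031) × 1.038^(2/3) × 0.012^(1/2) = 3.62 m/s.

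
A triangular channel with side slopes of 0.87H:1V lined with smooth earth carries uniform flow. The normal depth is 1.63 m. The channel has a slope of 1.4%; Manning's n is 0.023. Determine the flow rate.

Q = 7.84 m³/s

For a triangular section with side slope z = 0.87: A = zy² = 0.87×1.63² = 2.312 m²; P = 2y√(1+z²) = 2×1.63×1.325 = 4.321 m.
Hydraulic radius R = A/P = 2.312/4.321 = 0.5349 m.
Manning's equation: Q = (1/n) A R^(2/3) S^(1/2) = (1/0.023) × 2.312 × 0.5349^(2/3) × 0.014^(1/2) = 7.84 m³/s.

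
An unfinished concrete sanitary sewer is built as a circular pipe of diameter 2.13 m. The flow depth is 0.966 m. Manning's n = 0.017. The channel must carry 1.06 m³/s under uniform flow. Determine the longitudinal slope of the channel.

For a circular section of diameter D = 2.13 m at depth y = 0.966 m, the central angle is θ = 2 arccos(1 − 2y/D) = 2.955 rad. Then A = (D²/8)(θ − sin θ) = 1.571 m² and P = Dθ/2 = 3.148 m.
Hydraulic radius R = A/P = 1.571/3.148 = 0.4991 m.
From Manning's equation, S = [nQ / (1 A R^(2/3))]² = [0.017 × 1.06 / (1 × 1.571 × 0.4991^(2/3))]² = 0.000332.

S = 0.000332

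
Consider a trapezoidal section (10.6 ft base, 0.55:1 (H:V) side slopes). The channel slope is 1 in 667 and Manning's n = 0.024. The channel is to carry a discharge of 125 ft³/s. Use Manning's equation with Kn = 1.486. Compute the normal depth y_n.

y_n = 2.74 ft

Manning's equation rearranged: A R^(2/3) = nQ / (1.486·√S) = 0.024 × 125 / (1.486 × √0.001499) = 52.14.
Try y = 1.95 ft: A R^(2/3) = 29.99 — too small.
Try y = 3.43 ft: A R^(2/3) = 75.14 — too large.
Try y = 2.74 ft: A R^(2/3) = 52.1 — close enough.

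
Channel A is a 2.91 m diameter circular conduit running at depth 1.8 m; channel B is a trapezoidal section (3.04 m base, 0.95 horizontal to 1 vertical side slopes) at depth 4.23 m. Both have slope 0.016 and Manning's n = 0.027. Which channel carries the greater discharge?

channel B

Channel A: For a circular section of diameter D = 2.91 m at depth y = 1.8 m, the central angle is θ = 2 arccos(1 − 2y/D) = 3.62 rad. Then A = (D²/8)(θ − sin θ) = 4.32 m² and P = Dθ/2 = 5.268 m. Hydraulic radius R = A/P = 4.32/5.268 = 0.8201 m. Q_A = (1/0.027)·4.32·0.8201^(2/3)·√0.016 = 17.73 m³/s.
Channel B: With bottom width b = 3.04 m and side slope z = 0.95: A = (b + zy)y = (3.04 + 0.95×4.23)×4.23 = 29.86 m²; P = b + 2y√(1+z²) = 3.04 + 2×4.23×1.379 = 14.71 m. Hydraulic radius R = A/P = 29.86/14.71 = 2.03 m. Q_B = (1/0.027)·29.86·2.03^(2/3)·√0.016 = 224.2 m³/s.
Q_A = 17.73 m³/s vs Q_B = 224.2 m³/s, so channel B carries more.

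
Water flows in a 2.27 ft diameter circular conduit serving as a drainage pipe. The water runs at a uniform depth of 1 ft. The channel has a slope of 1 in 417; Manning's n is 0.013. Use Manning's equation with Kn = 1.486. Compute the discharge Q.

For a circular section of diameter D = 2.27 ft at depth y = 1 ft, the central angle is θ = 2 arccos(1 − 2y/D) = 2.903 rad. Then A = (D²/8)(θ − sin θ) = 1.718 ft² and P = Dθ/2 = 3.295 ft.
Hydraulic radius R = A/P = 1.718/3.295 = 0.5213 ft.
Manning's equation: Q = (1.486/n) A R^(2/3) S^(1/2) = (1.486/0.013) × 1.718 × 0.5213^(2/3) × 0.002398^(1/2) = 6.23 ft³/s.

Q = 6.23 ft³/s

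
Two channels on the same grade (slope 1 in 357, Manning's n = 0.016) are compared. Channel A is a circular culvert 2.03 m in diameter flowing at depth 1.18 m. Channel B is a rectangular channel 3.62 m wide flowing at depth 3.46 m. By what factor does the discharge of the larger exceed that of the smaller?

10.7

Channel A: For a circular section of diameter D = 2.03 m at depth y = 1.18 m, the central angle is θ = 2 arccos(1 − 2y/D) = 3.468 rad. Then A = (D²/8)(θ − sin θ) = 1.952 m² and P = Dθ/2 = 3.52 m. Hydraulic radius R = A/P = 1.952/3.52 = 0.5544 m. Q_A = (1/0.016)·1.952·0.5544^(2/3)·√0.002801 = 4.357 m³/s.
Channel B: Flow area A = b·y = 3.62 × 3.46 = 12.53 m². Wetted perimeter P = b + 2y = 3.62 + 2×3.46 = 10.54 m. Hydraulic radius R = A/P = 12.53/10.54 = 1.188 m. Q_B = (1/0.016)·12.53·1.188^(2/3)·√0.002801 = 46.48 m³/s.
The larger discharge is 46.48 m³/s and the smaller is 4.357 m³/s; the ratio is 10.7.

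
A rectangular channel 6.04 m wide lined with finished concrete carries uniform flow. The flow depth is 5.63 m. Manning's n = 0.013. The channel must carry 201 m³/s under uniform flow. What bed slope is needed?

S = 0.0024

Flow area A = b·y = 6.04 × 5.63 = 34.01 m². Wetted perimeter P = b + 2y = 6.04 + 2×5.63 = 17.3 m.
Hydraulic radius R = A/P = 34.01/17.3 = 1.966 m.
From Manning's equation, S = [nQ / (1 A R^(2/3))]² = [0.013 × 201 / (1 × 34.01 × 1.966^(2/3))]² = 0.0024.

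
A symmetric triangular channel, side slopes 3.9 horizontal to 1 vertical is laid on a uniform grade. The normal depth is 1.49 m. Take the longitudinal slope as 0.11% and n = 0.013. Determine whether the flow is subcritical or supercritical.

subcritical

For a triangular section with side slope z = 3.9: A = zy² = 3.9×1.49² = 8.658 m²; P = 2y√(1+z²) = 2×1.49×4.026 = 12 m.
Hydraulic radius R = A/P = 8.658/12 = 0.7217 m.
V = (1/n) R^(2/3) √S = (1/0.013) × 0.7217^(2/3) × √0.0011 = 2.053 m/s. Hydraulic depth D_h = A/T = 8.658/11.62 = 0.745 m.
Froude number Fr = V/√(g·D_h) = 2.053/√(9.81×0.745) = 0.759, which is less than 1, so the flow is subcritical.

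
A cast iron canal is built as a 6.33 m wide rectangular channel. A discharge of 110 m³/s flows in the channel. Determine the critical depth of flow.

For a rectangular channel, critical depth y_c = (q²/g)^(1/3) where q = Q/b = 110/6.33 = 17.38 m²/s.
So y_c = (17.38²/9.81)^(1/3) = 3.13 m.

y_c = 3.13 m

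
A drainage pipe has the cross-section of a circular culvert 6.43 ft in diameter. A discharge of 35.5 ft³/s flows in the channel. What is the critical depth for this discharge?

y_c = 1.54 ft

At critical depth, Q² T / (g A³) = 1, i.e. A³/T = Q²/g = 35.5²/32.2 = 39.14.
Trying y = 1.97 ft: A³/T = 101.3 — over.
Trying y = 1.35 ft: A³/T = 23.24 — short.
Trying y = 1.54 ft: A³/T = 38.87 — close enough.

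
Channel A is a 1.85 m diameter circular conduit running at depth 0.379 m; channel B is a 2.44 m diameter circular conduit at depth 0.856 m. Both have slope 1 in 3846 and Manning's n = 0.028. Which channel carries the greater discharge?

channel B

Channel A: For a circular section of diameter D = 1.85 m at depth y = 0.379 m, the central angle is θ = 2 arccos(1 − 2y/D) = 1.879 rad. Then A = (D²/8)(θ − sin θ) = 0.3961 m² and P = Dθ/2 = 1.738 m. Hydraulic radius R = A/P = 0.3961/1.738 = 0.2279 m. Q_A = (1/0.028)·0.3961·0.2279^(2/3)·√0.00026 = 0.08511 m³/s.
Channel B: For a circular section of diameter D = 2.44 m at depth y = 0.856 m, the central angle is θ = 2 arccos(1 − 2y/D) = 2.536 rad. Then A = (D²/8)(θ − sin θ) = 1.463 m² and P = Dθ/2 = 3.093 m. Hydraulic radius R = A/P = 1.463/3.093 = 0.473 m. Q_B = (1/0.028)·1.463·0.473^(2/3)·√0.00026 = 0.5115 m³/s.
Q_A = 0.08511 m³/s vs Q_B = 0.5115 m³/s, so channel B carries more.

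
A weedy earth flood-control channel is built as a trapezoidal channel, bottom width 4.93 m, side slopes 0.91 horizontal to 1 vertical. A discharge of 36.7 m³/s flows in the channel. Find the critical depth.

y_c = 1.6 m

At critical depth, Q² T / (g A³) = 1, i.e. A³/T = Q²/g = 36.7²/9.81 = 137.3.
Trying y = 1.85 m: A³/T = 220.7 — over.
Trying y = 1.6 m: A³/T = 136 — close enough.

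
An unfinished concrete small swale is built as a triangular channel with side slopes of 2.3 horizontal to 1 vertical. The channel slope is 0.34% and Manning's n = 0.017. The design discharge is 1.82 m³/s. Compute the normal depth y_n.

Manning's equation rearranged: A R^(2/3) = nQ / (1·√S) = 0.017 × 1.82 / (√0.0034) = 0.5306.
Trying y = 0.793 m: A R^(2/3) = 0.7368 — over.
Trying y = 0.573 m: A R^(2/3) = 0.3098 — short.
Trying y = 0.701 m: A R^(2/3) = 0.5303 — matches.

y_n = 0.701 m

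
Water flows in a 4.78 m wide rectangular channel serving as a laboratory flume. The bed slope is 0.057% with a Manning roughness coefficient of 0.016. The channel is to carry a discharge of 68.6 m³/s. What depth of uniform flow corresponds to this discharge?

y_n = 6.61 m

Manning's equation rearranged: A R^(2/3) = nQ / (1·√S) = 0.016 × 68.6 / (√0.00057) = 45.97.
Trying y = 7.91 m: A R^(2/3) = 56.68 — high.
Trying y = 5.41 m: A R^(2/3) = 36.22 — low.
Trying y = 6.61 m: A R^(2/3) = 45.98 — matches.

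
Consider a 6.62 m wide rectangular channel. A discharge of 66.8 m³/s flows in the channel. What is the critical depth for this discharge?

For a rectangular channel, critical depth y_c = (q²/g)^(1/3) where q = Q/b = 66.8/6.62 = 10.09 m²/s.
So y_c = (10.09²/9.81)^(1/3) = 2.18 m.

y_c = 2.18 m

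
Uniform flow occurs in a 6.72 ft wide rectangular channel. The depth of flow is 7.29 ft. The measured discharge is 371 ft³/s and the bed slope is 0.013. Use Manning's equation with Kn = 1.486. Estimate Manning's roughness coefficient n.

n = 0.039

Flow area A = b·y = 6.72 × 7.29 = 48.99 ft². Wetted perimeter P = b + 2y = 6.72 + 2×7.29 = 21.3 ft.
Hydraulic radius R = A/P = 48.99/21.3 = 2.3 ft.
Rearranging Manning's equation: n = (1.486/Q) A R^(2/3) S^(1/2) = (1.486/371) × 48.99 × 2.3^(2/3) × √0.013 = 0.039.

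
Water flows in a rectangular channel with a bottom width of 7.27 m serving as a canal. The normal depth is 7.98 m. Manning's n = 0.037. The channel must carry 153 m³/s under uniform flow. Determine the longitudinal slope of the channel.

Flow area A = b·y = 7.27 × 7.98 = 58.01 m². Wetted perimeter P = b + 2y = 7.27 + 2×7.98 = 23.23 m.
Hydraulic radius R = A/P = 58.01/23.23 = 2.497 m.
From Manning's equation, S = [nQ / (1 A R^(2/3))]² = [0.037 × 153 / (1 × 58.01 × 2.497^(2/3))]² = 0.00281.

S = 0.00281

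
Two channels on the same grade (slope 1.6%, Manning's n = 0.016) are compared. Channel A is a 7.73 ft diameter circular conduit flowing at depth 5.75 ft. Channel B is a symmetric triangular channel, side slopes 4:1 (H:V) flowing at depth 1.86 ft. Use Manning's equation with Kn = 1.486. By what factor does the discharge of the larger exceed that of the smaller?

5.09

Channel A: For a circular section of diameter D = 7.73 ft at depth y = 5.75 ft, the central angle is θ = 2 arccos(1 − 2y/D) = 4.161 rad. Then A = (D²/8)(θ − sin θ) = 37.44 ft² and P = Dθ/2 = 16.08 ft. Hydraulic radius R = A/P = 37.44/16.08 = 2.328 ft. Q_A = (1.486/0.016)·37.44·2.328^(2/3)·√0.016 = 772.5 ft³/s.
Channel B: For a triangular section with side slope z = 4: A = zy² = 4×1.86² = 13.84 ft²; P = 2y√(1+z²) = 2×1.86×4.123 = 15.34 ft. Hydraulic radius R = A/P = 13.84/15.34 = 0.9022 ft. Q_B = (1.486/0.016)·13.84·0.9022^(2/3)·√0.016 = 151.8 ft³/s.
The larger discharge is 772.5 ft³/s and the smaller is 151.8 ft³/s; the ratio is 5.09.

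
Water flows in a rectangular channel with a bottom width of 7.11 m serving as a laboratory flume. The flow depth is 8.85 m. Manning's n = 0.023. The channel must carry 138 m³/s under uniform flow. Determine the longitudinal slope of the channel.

Flow area A = b·y = 7.11 × 8.85 = 62.92 m². Wetted perimeter P = b + 2y = 7.11 + 2×8.85 = 24.81 m.
Hydraulic radius R = A/P = 62.92/24.81 = 2.536 m.
From Manning's equation, S = [nQ / (1 A R^(2/3))]² = [0.023 × 138 / (1 × 62.92 × 2.536^(2/3))]² = 0.000736.

S = 0.000736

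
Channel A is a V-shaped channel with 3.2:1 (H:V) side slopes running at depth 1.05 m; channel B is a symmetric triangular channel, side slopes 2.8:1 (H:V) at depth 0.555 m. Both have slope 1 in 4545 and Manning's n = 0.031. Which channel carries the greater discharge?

Channel A: For a triangular section with side slope z = 3.2: A = zy² = 3.2×1.05² = 3.528 m²; P = 2y√(1+z²) = 2×1.05×3.353 = 7.04 m. Hydraulic radius R = A/P = 3.528/7.04 = 0.5011 m. Q_A = (1/0.031)·3.528·0.5011^(2/3)·√0.00022 = 1.065 m³/s.
Channel B: For a triangular section with side slope z = 2.8: A = zy² = 2.8×0.555² = 0.8625 m²; P = 2y√(1+z²) = 2×0.555×2.973 = 3.3 m. Hydraulic radius R = A/P = 0.8625/3.3 = 0.2613 m. Q_B = (1/0.031)·0.8625·0.2613^(2/3)·√0.00022 = 0.1687 m³/s.
Q_A = 1.065 m³/s vs Q_B = 0.1687 m³/s, so channel A carries more.

channel A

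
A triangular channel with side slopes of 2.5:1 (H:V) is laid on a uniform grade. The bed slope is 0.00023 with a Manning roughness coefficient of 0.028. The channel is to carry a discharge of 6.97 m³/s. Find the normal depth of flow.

y_n = 2.24 m

Manning's equation rearranged: A R^(2/3) = nQ / (1·√S) = 0.028 × 6.97 / (√0.00023) = 12.87.
At y = 1.8 m: A R^(2/3) = 7.186 — low.
At y = 2.56 m: A R^(2/3) = 18.38 — high.
At y = 2.24 m: A R^(2/3) = 12.88 — matches.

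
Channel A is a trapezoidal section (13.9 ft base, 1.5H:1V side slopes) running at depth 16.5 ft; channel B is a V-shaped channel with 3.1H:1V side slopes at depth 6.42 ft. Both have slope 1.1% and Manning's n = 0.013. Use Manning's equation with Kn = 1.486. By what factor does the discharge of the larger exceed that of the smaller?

Channel A: With bottom width b = 13.9 ft and side slope z = 1.5: A = (b + zy)y = (13.9 + 1.5×16.5)×16.5 = 637.7 ft²; P = b + 2y√(1+z²) = 13.9 + 2×16.5×1.803 = 73.39 ft. Hydraulic radius R = A/P = 637.7/73.39 = 8.689 ft. Q_A = (1.486/0.013)·637.7·8.689^(2/3)·√0.011 = 32310 ft³/s.
Channel B: For a triangular section with side slope z = 3.1: A = zy² = 3.1×6.42² = 127.8 ft²; P = 2y√(1+z²) = 2×6.42×3.257 = 41.82 ft. Hydraulic radius R = A/P = 127.8/41.82 = 3.055 ft. Q_B = (1.486/0.013)·127.8·3.055^(2/3)·√0.011 = 3225 ft³/s.
The larger discharge is 32310 ft³/s and the smaller is 3225 ft³/s; the ratio is 10.

10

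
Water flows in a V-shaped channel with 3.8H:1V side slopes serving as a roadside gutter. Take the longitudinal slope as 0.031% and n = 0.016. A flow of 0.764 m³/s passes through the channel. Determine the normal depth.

y_n = 0.634 m

Manning's equation rearranged: A R^(2/3) = nQ / (1·√S) = 0.016 × 0.764 / (√0.00031) = 0.6943.
Try y = 0.557 m: A R^(2/3) = 0.4917 — short.
Try y = 0.809 m: A R^(2/3) = 1.33 — over.
Try y = 0.634 m: A R^(2/3) = 0.6945 — matches.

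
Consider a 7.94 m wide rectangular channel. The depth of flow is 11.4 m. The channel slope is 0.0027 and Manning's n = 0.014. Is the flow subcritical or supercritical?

Flow area A = b·y = 7.94 × 11.4 = 90.52 m². Wetted perimeter P = b + 2y = 7.94 + 2×11.4 = 30.74 m.
Hydraulic radius R = A/P = 90.52/30.74 = 2.945 m.
V = (1/n) R^(2/3) √S = (1/0.014) × 2.945^(2/3) × √0.0027 = 7.625 m/s. Hydraulic depth D_h = A/T = 90.52/7.94 = 11.4 m.
Froude number Fr = V/√(g·D_h) = 7.625/√(9.81×11.4) = 0.721, which is less than 1, so the flow is subcritical.

subcritical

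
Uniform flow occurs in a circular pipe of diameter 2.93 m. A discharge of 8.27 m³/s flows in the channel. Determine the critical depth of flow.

y_c = 1.24 m

At critical depth, Q² T / (g A³) = 1, i.e. A³/T = Q²/g = 8.27²/9.81 = 6.972.
At y = 0.903 m: A³/T = 2.035 — low.
At y = 1.24 m: A³/T = 6.91 — matches.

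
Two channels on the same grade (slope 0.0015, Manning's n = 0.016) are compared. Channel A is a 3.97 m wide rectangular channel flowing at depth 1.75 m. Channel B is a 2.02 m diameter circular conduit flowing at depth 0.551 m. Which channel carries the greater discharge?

channel A

Channel A: Flow area A = b·y = 3.97 × 1.75 = 6.948 m². Wetted perimeter P = b + 2y = 3.97 + 2×1.75 = 7.47 m. Hydraulic radius R = A/P = 6.948/7.47 = 0.9301 m. Q_A = (1/0.016)·6.948·0.9301^(2/3)·√0.0015 = 16.02 m³/s.
Channel B: For a circular section of diameter D = 2.02 m at depth y = 0.551 m, the central angle is θ = 2 arccos(1 − 2y/D) = 2.198 rad. Then A = (D²/8)(θ − sin θ) = 0.7082 m² and P = Dθ/2 = 2.22 m. Hydraulic radius R = A/P = 0.7082/2.22 = 0.319 m. Q_B = (1/0.016)·0.7082·0.319^(2/3)·√0.0015 = 0.8003 m³/s.
Q_A = 16.02 m³/s vs Q_B = 0.8003 m³/s, so channel A carries more.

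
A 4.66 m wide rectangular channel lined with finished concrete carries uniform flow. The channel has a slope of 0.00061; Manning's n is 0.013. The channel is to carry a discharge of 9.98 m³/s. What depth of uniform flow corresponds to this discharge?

Manning's equation rearranged: A R^(2/3) = nQ / (1·√S) = 0.013 × 9.98 / (√0.00061) = 5.253.
At y = 1.43 m: A R^(2/3) = 6.148 — high.
At y = 0.999 m: A R^(2/3) = 3.667 — low.
At y = 1.28 m: A R^(2/3) = 5.252 — ≈ 5.253.

y_n = 1.28 m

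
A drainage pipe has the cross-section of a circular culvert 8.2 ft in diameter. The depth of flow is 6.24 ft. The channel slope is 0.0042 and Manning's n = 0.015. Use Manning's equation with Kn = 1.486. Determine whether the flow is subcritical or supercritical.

For a circular section of diameter D = 8.2 ft at depth y = 6.24 ft, the central angle is θ = 2 arccos(1 − 2y/D) = 4.24 rad. Then A = (D²/8)(θ − sin θ) = 43.12 ft² and P = Dθ/2 = 17.38 ft.
Hydraulic radius R = A/P = 43.12/17.38 = 2.481 ft.
V = (1.486/n) R^(2/3) √S = (1.486/0.015) × 2.481^(2/3) × √0.0042 = 11.76 ft/s. Hydraulic depth D_h = A/T = 43.12/6.994 = 6.165 ft.
Froude number Fr = V/√(g·D_h) = 11.76/√(32.2×6.165) = 0.835, which is less than 1, so the flow is subcritical.

subcritical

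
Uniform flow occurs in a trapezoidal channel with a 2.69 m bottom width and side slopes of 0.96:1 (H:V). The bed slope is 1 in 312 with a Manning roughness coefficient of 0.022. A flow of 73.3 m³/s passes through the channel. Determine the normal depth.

Manning's equation rearranged: A R^(2/3) = nQ / (1·√S) = 0.022 × 73.3 / (√0.003205) = 28.48.
At y = 3.98 m: A R^(2/3) = 39.59 — high.
At y = 2.5 m: A R^(2/3) = 15.33 — low.
At y = 3.4 m: A R^(2/3) = 28.5 — ≈ 28.48.

y_n = 3.4 m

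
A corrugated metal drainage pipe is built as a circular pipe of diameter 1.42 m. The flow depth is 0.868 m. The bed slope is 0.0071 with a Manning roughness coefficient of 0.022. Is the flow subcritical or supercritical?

For a circular section of diameter D = 1.42 m at depth y = 0.868 m, the central angle is θ = 2 arccos(1 − 2y/D) = 3.59 rad. Then A = (D²/8)(θ − sin θ) = 1.014 m² and P = Dθ/2 = 2.549 m.
Hydraulic radius R = A/P = 1.014/2.549 = 0.3979 m.
V = (1/n) R^(2/3) √S = (1/0.022) × 0.3979^(2/3) × √0.0071 = 2.072 m/s. Hydraulic depth D_h = A/T = 1.014/1.384 = 0.7327 m.
Froude number Fr = V/√(g·D_h) = 2.072/√(9.81×0.7327) = 0.773, which is less than 1, so the flow is subcritical.

subcritical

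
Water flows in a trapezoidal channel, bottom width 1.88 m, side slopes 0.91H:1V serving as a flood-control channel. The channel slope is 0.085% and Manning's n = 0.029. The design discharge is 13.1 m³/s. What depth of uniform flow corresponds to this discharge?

Manning's equation rearranged: A R^(2/3) = nQ / (1·√S) = 0.029 × 13.1 / (√0.00085) = 13.03.
At y = 1.9 m: A R^(2/3) = 6.752 — too small.
At y = 2.63 m: A R^(2/3) = 13.04 — ≈ 13.03.

y_n = 2.63 m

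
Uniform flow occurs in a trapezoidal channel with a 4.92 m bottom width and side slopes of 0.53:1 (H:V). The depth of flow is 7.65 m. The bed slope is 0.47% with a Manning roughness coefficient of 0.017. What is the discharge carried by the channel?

Q = 587 m³/s

With bottom width b = 4.92 m and side slope z = 0.53: A = (b + zy)y = (4.92 + 0.53×7.65)×7.65 = 68.65 m²; P = b + 2y√(1+z²) = 4.92 + 2×7.65×1.132 = 22.24 m.
Hydraulic radius R = A/P = 68.65/22.24 = 3.088 m.
Manning's equation: Q = (1/n) A R^(2/3) S^(1/2) = (1/0.017) × 68.65 × 3.088^(2/3) × 0.0047^(1/2) = 587 m³/s.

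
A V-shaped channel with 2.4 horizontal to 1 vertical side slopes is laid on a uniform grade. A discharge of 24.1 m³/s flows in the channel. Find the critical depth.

y_c = 1.83 m

At critical depth, Q² T / (g A³) = 1, i.e. A³/T = Q²/g = 24.1²/9.81 = 59.21.
Try y = 2.15 m: A³/T = 132.3 — too large.
Try y = 1.83 m: A³/T = 59.11 — matches.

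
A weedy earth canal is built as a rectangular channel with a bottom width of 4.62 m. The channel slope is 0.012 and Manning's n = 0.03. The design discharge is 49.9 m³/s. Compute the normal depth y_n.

y_n = 2.59 m

Manning's equation rearranged: A R^(2/3) = nQ / (1·√S) = 0.03 × 49.9 / (√0.012) = 13.67.
Try y = 3.04 m: A R^(2/3) = 16.84 — over.
Try y = 2.07 m: A R^(2/3) = 10.14 — short.
Try y = 2.59 m: A R^(2/3) = 13.67 — ≈ 13.67.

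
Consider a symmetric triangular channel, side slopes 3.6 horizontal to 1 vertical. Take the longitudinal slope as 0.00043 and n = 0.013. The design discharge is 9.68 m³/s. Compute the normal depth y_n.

Manning's equation rearranged: A R^(2/3) = nQ / (1·√S) = 0.013 × 9.68 / (√0.00043) = 6.069.
Try y = 1.06 m: A R^(2/3) = 2.584 — too small.
Try y = 1.46 m: A R^(2/3) = 6.069 — ≈ 6.069.

y_n = 1.46 m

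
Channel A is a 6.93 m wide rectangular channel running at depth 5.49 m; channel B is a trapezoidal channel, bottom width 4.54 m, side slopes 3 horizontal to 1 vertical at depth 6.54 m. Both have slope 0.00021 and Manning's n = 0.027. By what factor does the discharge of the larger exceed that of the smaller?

5.73

Channel A: Flow area A = b·y = 6.93 × 5.49 = 38.05 m². Wetted perimeter P = b + 2y = 6.93 + 2×5.49 = 17.91 m. Hydraulic radius R = A/P = 38.05/17.91 = 2.124 m. Q_A = (1/0.027)·38.05·2.124^(2/3)·√0.00021 = 33.74 m³/s.
Channel B: With bottom width b = 4.54 m and side slope z = 3: A = (b + zy)y = (4.54 + 3×6.54)×6.54 = 158 m²; P = b + 2y√(1+z²) = 4.54 + 2×6.54×3.162 = 45.9 m. Hydraulic radius R = A/P = 158/45.9 = 3.442 m. Q_B = (1/0.027)·158·3.442^(2/3)·√0.00021 = 193.3 m³/s.
The larger discharge is 193.3 m³/s and the smaller is 33.74 m³/s; the ratio is 5.73.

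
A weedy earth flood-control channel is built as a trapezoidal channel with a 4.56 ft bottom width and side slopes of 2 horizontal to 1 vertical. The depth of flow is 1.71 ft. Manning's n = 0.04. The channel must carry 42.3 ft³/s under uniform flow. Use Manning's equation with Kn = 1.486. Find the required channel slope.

With bottom width b = 4.56 ft and side slope z = 2: A = (b + zy)y = (4.56 + 2×1.71)×1.71 = 13.65 ft²; P = b + 2y√(1+z²) = 4.56 + 2×1.71×2.236 = 12.21 ft.
Hydraulic radius R = A/P = 13.65/12.21 = 1.118 ft.
From Manning's equation, S = [nQ / (1.486 A R^(2/3))]² = [0.04 × 42.3 / (1.486 × 13.65 × 1.118^(2/3))]² = 0.006.

S = 0.006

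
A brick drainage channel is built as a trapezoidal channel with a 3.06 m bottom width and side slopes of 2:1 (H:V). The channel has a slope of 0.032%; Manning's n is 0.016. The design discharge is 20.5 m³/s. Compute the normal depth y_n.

y_n = 2.15 m

Manning's equation rearranged: A R^(2/3) = nQ / (1·√S) = 0.016 × 20.5 / (√0.00032) = 18.34.
At y = 2.59 m: A R^(2/3) = 27.43 — over.
At y = 1.63 m: A R^(2/3) = 10.27 — short.
At y = 2.15 m: A R^(2/3) = 18.35 — ≈ 18.34.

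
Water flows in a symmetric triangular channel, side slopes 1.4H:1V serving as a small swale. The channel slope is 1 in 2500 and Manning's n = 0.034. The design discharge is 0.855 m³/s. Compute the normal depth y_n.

Manning's equation rearranged: A R^(2/3) = nQ / (1·√S) = 0.034 × 0.855 / (√0.0004) = 1.454.
At y = 1.37 m: A R^(2/3) = 1.78 — high.
At y = 1.08 m: A R^(2/3) = 0.9438 — low.
At y = 1.27 m: A R^(2/3) = 1.454 — close enough.

y_n = 1.27 m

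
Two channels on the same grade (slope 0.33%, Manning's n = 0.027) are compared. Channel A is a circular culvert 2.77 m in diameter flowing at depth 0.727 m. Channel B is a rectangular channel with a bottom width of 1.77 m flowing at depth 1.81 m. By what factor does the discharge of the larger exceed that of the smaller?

Channel A: For a circular section of diameter D = 2.77 m at depth y = 0.727 m, the central angle is θ = 2 arccos(1 − 2y/D) = 2.151 rad. Then A = (D²/8)(θ − sin θ) = 1.262 m² and P = Dθ/2 = 2.98 m. Hydraulic radius R = A/P = 1.262/2.98 = 0.4234 m. Q_A = (1/0.027)·1.262·0.4234^(2/3)·√0.0033 = 1.513 m³/s.
Channel B: Flow area A = b·y = 1.77 × 1.81 = 3.204 m². Wetted perimeter P = b + 2y = 1.77 + 2×1.81 = 5.39 m. Hydraulic radius R = A/P = 3.204/5.39 = 0.5944 m. Q_B = (1/0.027)·3.204·0.5944^(2/3)·√0.0033 = 4.819 m³/s.
The larger discharge is 4.819 m³/s and the smaller is 1.513 m³/s; the ratio is 3.18.

3.18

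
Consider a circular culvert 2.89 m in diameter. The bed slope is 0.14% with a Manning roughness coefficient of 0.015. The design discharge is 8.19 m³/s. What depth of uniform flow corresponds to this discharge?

y_n = 1.65 m

Manning's equation rearranged: A R^(2/3) = nQ / (1·√S) = 0.015 × 8.19 / (√0.0014) = 3.283.
Trying y = 1.41 m: A R^(2/3) = 2.533 — short.
Trying y = 2.04 m: A R^(2/3) = 4.47 — over.
Trying y = 1.65 m: A R^(2/3) = 3.284 — ≈ 3.283.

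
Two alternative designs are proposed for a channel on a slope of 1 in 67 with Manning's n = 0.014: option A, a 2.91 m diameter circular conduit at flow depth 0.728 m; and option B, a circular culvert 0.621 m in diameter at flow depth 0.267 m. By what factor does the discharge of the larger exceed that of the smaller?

22

Channel A: For a circular section of diameter D = 2.91 m at depth y = 0.728 m, the central angle is θ = 2 arccos(1 − 2y/D) = 2.095 rad. Then A = (D²/8)(θ − sin θ) = 1.302 m² and P = Dθ/2 = 3.048 m. Hydraulic radius R = A/P = 1.302/3.048 = 0.4269 m. Q_A = (1/0.014)·1.302·0.4269^(2/3)·√0.01493 = 6.44 m³/s.
Channel B: For a circular section of diameter D = 0.621 m at depth y = 0.267 m, the central angle is θ = 2 arccos(1 − 2y/D) = 2.86 rad. Then A = (D²/8)(θ − sin θ) = 0.1245 m² and P = Dθ/2 = 0.8882 m. Hydraulic radius R = A/P = 0.1245/0.8882 = 0.1402 m. Q_B = (1/0.014)·0.1245·0.1402^(2/3)·√0.01493 = 0.2932 m³/s.
The larger discharge is 6.44 m³/s and the smaller is 0.2932 m³/s; the ratio is 22.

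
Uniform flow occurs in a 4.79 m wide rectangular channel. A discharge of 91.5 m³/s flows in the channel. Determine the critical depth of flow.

For a rectangular channel, critical depth y_c = (q²/g)^(1/3) where q = Q/b = 91.5/4.79 = 19.1 m²/s.
So y_c = (19.1²/9.81)^(1/3) = 3.34 m.

y_c = 3.34 m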